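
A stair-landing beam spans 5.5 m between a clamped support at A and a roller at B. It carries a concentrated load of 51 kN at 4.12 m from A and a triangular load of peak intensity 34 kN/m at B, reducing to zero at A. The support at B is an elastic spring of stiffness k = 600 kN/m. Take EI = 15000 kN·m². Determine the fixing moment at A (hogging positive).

Take the reaction at B as the redundant and release it; the primary structure is a cantilever fixed at A.
Deflection at B on the released cantilever, summing each load's contribution:
  point load 51 at a = 4.12: Pa²(3L − a)/(6EI) = 1786/EI
  triangular load, peak 34 at the free end: 11w₀L⁴/(120EI) = 2852/EI
  δ_0 = 4638/EI
Flexibility coefficient — unit upward force at B: δ_{BB} = L³/(3EI) = 55.46/EI.
With EI = 15000 kN·m²: δ_0 = 0.30921 m and δ_{BB} = 0.003697 m/kN.
Compatibility — the spring shortens by R_B/k under the reaction it provides: δ_0 − R_B·δ_{BB} = R_B/k. With 1/k = 0.001667 m/kN, R_B = δ_0 / (δ_{BB} + 1/k) = 0.30921 / (0.003697 + 0.001667) = 57.65 kN.
Moment equilibrium about A: M_A = Σ(load moments about A) − R_B·L = 553 − 57.65×5.5 = 235.9 kN·m.

M_A = 235.9 kN·m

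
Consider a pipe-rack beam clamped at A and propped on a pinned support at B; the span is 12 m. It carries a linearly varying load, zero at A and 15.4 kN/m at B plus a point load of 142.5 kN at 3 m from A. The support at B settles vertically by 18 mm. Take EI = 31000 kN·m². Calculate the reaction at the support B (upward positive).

R_B = 62.1 kN

Release the roller at B. Primary structure: cantilever fixed at A.
Free-end deflection of the primary structure under the applied loading (downward +):
  triangular load, peak 15.4 at the free end: 11w₀L⁴/(120EI) = 29272/EI
  point load 142.5 at a = 3: Pa²(3L − a)/(6EI) = 7054/EI
  δ_0 = 36326/EI
Flexibility coefficient — unit upward force at B: δ_{BB} = L³/(3EI) = 576/EI.
With EI = 31000 kN·m²: δ_0 = 1.1718 m and δ_{BB} = 0.018581 m/kN.
Compatibility — the beam at B must follow the support down by 0.018 m: δ_0 − R_B·δ_{BB} = 0.018, so R_B = (1.1718 − 0.018)/0.018581 = 62.1 kN.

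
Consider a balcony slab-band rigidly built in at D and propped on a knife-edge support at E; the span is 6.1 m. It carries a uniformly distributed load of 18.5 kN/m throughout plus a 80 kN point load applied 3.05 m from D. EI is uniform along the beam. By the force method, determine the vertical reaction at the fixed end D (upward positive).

Release the roller at E. Primary structure: cantilever fixed at D.
Downward deflection at the released point E due to the loads:
  UDL 18.5: wL⁴/(8EI) = 3202/EI
  point load 80 at a = 3.05: Pa²(3L − a)/(6EI) = 1892/EI
  δ_0 = 5093/EI
Tip deflection under a unit load at E: L³/(3EI) = 75.66/EI.
Compatibility at E: δ_0 − R_E·δ_{EE} = 0, so R_E = 5093/75.66 = 67.32 kN.
Vertical equilibrium: R_D = ΣP − R_E = 192.8 − 67.32 = 125.5 kN.

R_D = 125.5 kN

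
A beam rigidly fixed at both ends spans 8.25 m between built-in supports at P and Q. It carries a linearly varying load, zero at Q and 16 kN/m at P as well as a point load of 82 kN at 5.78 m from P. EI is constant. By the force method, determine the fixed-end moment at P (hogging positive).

M_P = 96.93 kN·m

Release both end moments; the primary structure is a simply-supported span PQ with redundants M_P and M_Q.
End rotations of the released simple span under the applied load (×1/EI):
  at P: triangular load, peak 16: w₀L³/(45EI) = 199.7/EI
  at Q: triangular load, peak 16: 7w₀L³/(360EI) = 174.7/EI
  at P: point load 82 at a = 5.78: Pab(L + b)/(6LEI) = 253.5/EI
  at Q: point load 82 at a = 5.78: Pab(L + a)/(6LEI) = 331.8/EI
  θ_P0 = 453.2/EI,  θ_Q0 = 506.5/EI
Flexibility coefficients: a unit moment at one end gives L/(3EI) there and L/(6EI) at the far end, so f₁₁ = f₂₂ = 2.75/EI and f₁₂ = f₂₁ = 1.375/EI.
Compatibility — zero rotation at each built-in end:
  2.75 M_P + 1.375 M_Q = 453.2
  1.375 M_P + 2.75 M_Q = 506.5
Solving the pair gives M_P = 96.93 kN·m and M_Q = 135.7 kN·m (hogging).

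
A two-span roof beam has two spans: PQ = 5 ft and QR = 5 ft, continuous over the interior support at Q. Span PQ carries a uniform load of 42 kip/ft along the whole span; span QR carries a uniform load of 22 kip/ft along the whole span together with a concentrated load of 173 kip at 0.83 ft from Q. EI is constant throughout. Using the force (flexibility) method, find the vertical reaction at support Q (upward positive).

Insert a hinge at Q; M_Q is the redundant, and each span becomes simply supported.
Rotations at Q on the released spans (each span's end-slope, ×1/EI):
  span PQ: UDL 42: wL³/(24EI) = 218.8/EI
  span QR: UDL 22: wL³/(24EI) = 114.6/EI
  span QR: point load 173 at a = 0.83: Pab(L + b)/(6LEI) = 183/EI
  relative rotation θ_0 = (218.8 + 297.6)/EI = 516.4/EI
A unit hogging moment at Q produces rotation L₁/(3EI) + L₂/(3EI) = 3.333/EI.
Compatibility: M_Q·(L₁+L₂)/(3EI) = θ_0, giving M_Q = 154.9 kip·ft (hogging).
Span PQ, ΣM about P with M_Q applied at Q: R_Q^{PQ}·5 = 525 + 154.9, so R_Q^{PQ} = 136 kip and R_P = 210 − 136 = 74.02 kip.
Span QR, ΣM about R: R_Q^{QR}·5 = 996.4 + 154.9, so R_Q^{QR} = 230.3 kip and R_R = 283 − 230.3 = 52.74 kip.
R_Q = 136 + 230.3 = 366.2 kip.

R_Q = 366.2 kip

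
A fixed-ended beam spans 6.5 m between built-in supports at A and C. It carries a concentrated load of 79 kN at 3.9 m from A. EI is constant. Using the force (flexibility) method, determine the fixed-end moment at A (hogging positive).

Release both end moments; the primary structure is a simply-supported span AC with redundants M_A and M_C.
On the primary (simply-supported) span, the end slopes from the loading are:
  at A: point load 79 at a = 3.9: Pab(L + b)/(6LEI) = 186.9/EI
  at C: point load 79 at a = 3.9: Pab(L + a)/(6LEI) = 213.6/EI
  θ_A0 = 186.9/EI,  θ_C0 = 213.6/EI
Flexibility coefficients: a unit moment at one end gives L/(3EI) there and L/(6EI) at the far end, so f₁₁ = f₂₂ = 2.167/EI and f₁₂ = f₂₁ = 1.083/EI.
Compatibility — zero rotation at each built-in end:
  2.167 M_A + 1.083 M_C = 186.9
  1.083 M_A + 2.167 M_C = 213.6
Solving the pair gives M_A = 49.3 kN·m and M_C = 73.94 kN·m (hogging).

M_A = 49.3 kN·m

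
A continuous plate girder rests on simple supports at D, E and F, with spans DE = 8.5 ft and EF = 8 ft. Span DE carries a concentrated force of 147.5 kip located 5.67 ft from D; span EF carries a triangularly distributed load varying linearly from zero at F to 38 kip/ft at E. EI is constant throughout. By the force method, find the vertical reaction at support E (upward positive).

R_E = 247.8 kip

Take M_E as the redundant. Released structure: two simple spans DE and EF with a hinge at E.
End slopes at the hinge E, treating each span as simply supported:
  span DE: point load 147.5 at a = 5.67: Pab(L + a)/(6LEI) = 657.6/EI
  span EF: triangular load, peak 38: w₀L³/(45EI) = 432.4/EI
  relative rotation θ_0 = (657.6 + 432.4)/EI = 1090/EI
A unit hogging moment at E produces rotation L₁/(3EI) + L₂/(3EI) = 5.5/EI.
Compatibility: M_E·(L₁+L₂)/(3EI) = θ_0, giving M_E = 198.2 kip·ft (hogging).
Span DE, ΣM about D with M_E applied at E: R_E^{DE}·8.5 = 836.3 + 198.2, so R_E^{DE} = 121.7 kip and R_D = 147.5 − 121.7 = 25.79 kip.
Span EF, ΣM about F: R_E^{EF}·8 = 810.7 + 198.2, so R_E^{EF} = 126.1 kip and R_F = 152 − 126.1 = 25.89 kip.
R_E = 121.7 + 126.1 = 247.8 kip.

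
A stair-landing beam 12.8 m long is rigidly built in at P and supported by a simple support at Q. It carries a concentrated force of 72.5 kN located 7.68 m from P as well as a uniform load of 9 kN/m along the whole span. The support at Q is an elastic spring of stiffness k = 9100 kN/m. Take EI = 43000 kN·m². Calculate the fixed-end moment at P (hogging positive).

M_P = 346.6 kN·m

Choose R_Q as the redundant. The primary structure is the cantilever fixed at P.
Downward deflection at the released point Q due to the loads:
  point load 72.5 at a = 7.68: Pa²(3L − a)/(6EI) = 21894/EI
  UDL 9: wL⁴/(8EI) = 30199/EI
  δ_0 = 52093/EI
Tip deflection under a unit load at Q: L³/(3EI) = 699.1/EI.
With EI = 43000 kN·m²: δ_0 = 1.2115 m and δ_{QQ} = 0.016257 m/kN.
Compatibility — the spring shortens by R_Q/k under the reaction it provides: δ_0 − R_Q·δ_{QQ} = R_Q/k. With 1/k = 0.00011 m/kN, R_Q = δ_0 / (δ_{QQ} + 1/k) = 1.2115 / (0.016257 + 0.00011) = 74.02 kN.
Moment equilibrium about P: M_P = Σ(load moments about P) − R_Q·L = 1294 − 74.02×12.8 = 346.6 kN·m.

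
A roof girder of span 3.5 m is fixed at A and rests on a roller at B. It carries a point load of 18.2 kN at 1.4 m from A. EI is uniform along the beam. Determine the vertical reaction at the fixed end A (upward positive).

R_A = 14.41 kN

Take the reaction at B as the redundant and release it; the primary structure is a cantilever fixed at A.
Free-end deflection of the primary structure under the applied loading (downward +):
  point load 18.2 at a = 1.4: Pa²(3L − a)/(6EI) = 54.1/EI
Tip deflection under a unit load at B: L³/(3EI) = 14.29/EI.
Compatibility at B: δ_0 − R_B·δ_{BB} = 0, so R_B = 54.1/14.29 = 3.786 kN.
Vertical equilibrium: R_A = ΣP − R_B = 18.2 − 3.786 = 14.41 kN.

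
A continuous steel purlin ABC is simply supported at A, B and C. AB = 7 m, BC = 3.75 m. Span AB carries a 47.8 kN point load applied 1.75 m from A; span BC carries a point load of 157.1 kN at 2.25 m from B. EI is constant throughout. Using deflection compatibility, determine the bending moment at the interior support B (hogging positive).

M_B = 60.06 kN·m

Insert a hinge at B; M_B is the redundant, and each span becomes simply supported.
End slopes at the hinge B, treating each span as simply supported:
  span AB: point load 47.8 at a = 1.75: Pab(L + a)/(6LEI) = 91.49/EI
  span BC: point load 157.1 at a = 2.25: Pab(L + b)/(6LEI) = 123.7/EI
  relative rotation θ_0 = (91.49 + 123.7)/EI = 215.2/EI
A unit hogging moment at B produces rotation L₁/(3EI) + L₂/(3EI) = 3.583/EI.
Slope continuity at B: θ_0 = M_B·3.583/EI, so M_B = 215.2/3.583 = 60.06 kN·m (hogging).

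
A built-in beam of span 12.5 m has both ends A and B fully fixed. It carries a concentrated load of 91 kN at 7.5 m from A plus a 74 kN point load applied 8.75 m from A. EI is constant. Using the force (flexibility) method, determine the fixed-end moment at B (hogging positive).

Take the two fixed-end moments M_A, M_B as redundants; the released structure is the simple span AB.
End rotations of the released simple span under the applied load (×1/EI):
  at A: point load 91 at a = 7.5: Pab(L + b)/(6LEI) = 796.2/EI
  at B: point load 91 at a = 7.5: Pab(L + a)/(6LEI) = 910/EI
  at A: point load 74 at a = 8.75: Pab(L + b)/(6LEI) = 526.1/EI
  at B: point load 74 at a = 8.75: Pab(L + a)/(6LEI) = 688/EI
  θ_A0 = 1322/EI,  θ_B0 = 1598/EI
Flexibility coefficients: a unit moment at one end gives L/(3EI) there and L/(6EI) at the far end, so f₁₁ = f₂₂ = 4.167/EI and f₁₂ = f₂₁ = 2.083/EI.
Compatibility — zero rotation at each built-in end:
  4.167 M_A + 2.083 M_B = 1322
  2.083 M_A + 4.167 M_B = 1598
Solving the pair gives M_A = 167.5 kN·m and M_B = 299.8 kN·m (hogging).

M_B = 299.8 kN·m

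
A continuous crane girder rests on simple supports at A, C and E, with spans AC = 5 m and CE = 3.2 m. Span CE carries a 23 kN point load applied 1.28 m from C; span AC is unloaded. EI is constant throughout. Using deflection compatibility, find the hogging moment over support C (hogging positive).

Insert a hinge at C; M_C is the redundant, and each span becomes simply supported.
End slopes at the hinge C, treating each span as simply supported:
  span CE: point load 23 at a = 1.28: Pab(L + b)/(6LEI) = 15.07/EI
  relative rotation θ_0 = (0 + 15.07)/EI = 15.07/EI
A unit hogging moment at C produces rotation L₁/(3EI) + L₂/(3EI) = 2.733/EI.
Slope continuity at C: θ_0 = M_C·2.733/EI, so M_C = 15.07/2.733 = 5.515 kN·m (hogging).

M_C = 5.515 kN·m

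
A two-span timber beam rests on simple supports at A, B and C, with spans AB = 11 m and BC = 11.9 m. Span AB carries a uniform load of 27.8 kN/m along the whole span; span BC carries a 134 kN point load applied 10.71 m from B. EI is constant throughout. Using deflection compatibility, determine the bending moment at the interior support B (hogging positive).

M_B = 243 kN·m

Take M_B as the redundant. Released structure: two simple spans AB and BC with a hinge at B.
End slopes at the hinge B, treating each span as simply supported:
  span AB: UDL 27.8: wL³/(24EI) = 1542/EI
  span BC: point load 134 at a = 10.71: Pab(L + b)/(6LEI) = 313.1/EI
  relative rotation θ_0 = (1542 + 313.1)/EI = 1855/EI
A unit hogging moment at B produces rotation L₁/(3EI) + L₂/(3EI) = 7.633/EI.
Slope continuity at B: θ_0 = M_B·7.633/EI, so M_B = 1855/7.633 = 243 kN·m (hogging).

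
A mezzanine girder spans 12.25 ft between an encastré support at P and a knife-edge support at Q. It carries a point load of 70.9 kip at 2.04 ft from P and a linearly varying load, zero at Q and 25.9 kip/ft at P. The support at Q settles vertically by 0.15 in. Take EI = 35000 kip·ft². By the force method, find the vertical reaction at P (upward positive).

R_P = 195.7 kip

Take the reaction at Q as the redundant and release it; the primary structure is a cantilever fixed at P.
Deflection at Q on the released cantilever, summing each load's contribution:
  point load 70.9 at a = 2.04: Pa²(3L − a)/(6EI) = 1707/EI
  triangular load, peak 25.9 at the fixed end: w₀L⁴/(30EI) = 19441/EI
  δ_0 = 21148/EI
Tip deflection under a unit load at Q: L³/(3EI) = 612.8/EI.
With EI = 35000 kip·ft²: δ_0 = 0.60423 ft and δ_{QQ} = 0.017507 ft/kip.
Compatibility — the beam at Q must follow the support down by 0.0125 ft: δ_0 − R_Q·δ_{QQ} = 0.0125, so R_Q = (0.60423 − 0.0125)/0.017507 = 33.8 kip.
Vertical equilibrium: R_P = ΣP − R_Q = 229.5 − 33.8 = 195.7 kip.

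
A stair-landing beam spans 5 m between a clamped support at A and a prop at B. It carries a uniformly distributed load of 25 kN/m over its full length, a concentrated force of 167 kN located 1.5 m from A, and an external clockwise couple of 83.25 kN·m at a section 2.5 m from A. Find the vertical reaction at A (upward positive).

R_A = 206.1 kN

Release the roller at B. Primary structure: cantilever fixed at A.
Downward deflection at the released point B due to the loads:
  UDL 25: wL⁴/(8EI) = 1953/EI
  point load 167 at a = 1.5: Pa²(3L − a)/(6EI) = 845.4/EI
  clockwise couple 83.25 at a = 2.5: M₀a(2L − a)/(2EI) = 780.5/EI
  δ_0 = 3579/EI
Flexibility coefficient — unit upward force at B: δ_{BB} = L³/(3EI) = 41.67/EI.
The prop prevents deflection at B: R_B = δ_0/δ_{BB} = 3579/41.67 = 85.9 kN.
Vertical equilibrium: R_A = ΣP − R_B = 292 − 85.9 = 206.1 kN.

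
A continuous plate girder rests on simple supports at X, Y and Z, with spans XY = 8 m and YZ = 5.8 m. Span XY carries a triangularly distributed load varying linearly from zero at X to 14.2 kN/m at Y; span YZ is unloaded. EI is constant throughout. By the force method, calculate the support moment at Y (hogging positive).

M_Y = 35.12 kN·m

Release continuity at Y by inserting a hinge; the redundant is the internal moment M_Y. The primary structure is two simply-supported spans XY and YZ.
End slopes at the hinge Y, treating each span as simply supported:
  span XY: triangular load, peak 14.2: w₀L³/(45EI) = 161.6/EI
  relative rotation θ_0 = (161.6 + 0)/EI = 161.6/EI
A unit hogging moment at Y produces rotation L₁/(3EI) + L₂/(3EI) = 4.6/EI.
Slope continuity at Y: θ_0 = M_Y·4.6/EI, so M_Y = 161.6/4.6 = 35.12 kN·m (hogging).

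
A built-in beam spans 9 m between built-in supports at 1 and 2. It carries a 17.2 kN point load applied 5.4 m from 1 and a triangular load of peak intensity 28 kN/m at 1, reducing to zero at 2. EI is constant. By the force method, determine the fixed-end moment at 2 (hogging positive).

Release both end moments; the primary structure is a simply-supported span 12 with redundants M_1 and M_2.
On the primary (simply-supported) span, the end slopes from the loading are:
  at 1: point load 17.2 at a = 5.4: Pab(L + b)/(6LEI) = 78.02/EI
  at 2: point load 17.2 at a = 5.4: Pab(L + a)/(6LEI) = 89.16/EI
  at 1: triangular load, peak 28: w₀L³/(45EI) = 453.6/EI
  at 2: triangular load, peak 28: 7w₀L³/(360EI) = 396.9/EI
  θ_10 = 531.6/EI,  θ_20 = 486.1/EI
Flexibility coefficients: a unit moment at one end gives L/(3EI) there and L/(6EI) at the far end, so f₁₁ = f₂₂ = 3/EI and f₁₂ = f₂₁ = 1.5/EI.
Compatibility — zero rotation at each built-in end:
  3 M_1 + 1.5 M_2 = 531.6
  1.5 M_1 + 3 M_2 = 486.1
Solving the pair gives M_1 = 128.3 kN·m and M_2 = 97.89 kN·m (hogging).

M_2 = 97.89 kN·m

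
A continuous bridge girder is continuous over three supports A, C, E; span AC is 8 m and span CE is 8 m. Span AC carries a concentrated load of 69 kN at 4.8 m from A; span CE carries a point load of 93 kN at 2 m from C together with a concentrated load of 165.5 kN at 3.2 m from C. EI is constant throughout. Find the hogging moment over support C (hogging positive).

Insert a hinge at C; M_C is the redundant, and each span becomes simply supported.
End slopes at the hinge C, treating each span as simply supported:
  span AC: point load 69 at a = 4.8: Pab(L + a)/(6LEI) = 282.6/EI
  span CE: point load 93 at a = 2: Pab(L + b)/(6LEI) = 325.5/EI
  span CE: point load 165.5 at a = 3.2: Pab(L + b)/(6LEI) = 677.9/EI
  relative rotation θ_0 = (282.6 + 1003)/EI = 1286/EI
A unit hogging moment at C produces rotation L₁/(3EI) + L₂/(3EI) = 5.333/EI.
Compatibility: M_C·(L₁+L₂)/(3EI) = θ_0, giving M_C = 241.1 kN·m (hogging).

M_C = 241.1 kN·m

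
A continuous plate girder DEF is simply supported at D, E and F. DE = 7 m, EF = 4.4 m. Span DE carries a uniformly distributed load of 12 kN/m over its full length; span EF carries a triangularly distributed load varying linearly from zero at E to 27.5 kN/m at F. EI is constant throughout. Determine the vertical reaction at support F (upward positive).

Insert a hinge at E; M_E is the redundant, and each span becomes simply supported.
End slopes at the hinge E, treating each span as simply supported:
  span DE: UDL 12: wL³/(24EI) = 171.5/EI
  span EF: triangular load, peak 27.5: 7w₀L³/(360EI) = 45.55/EI
  relative rotation θ_0 = (171.5 + 45.55)/EI = 217/EI
A unit hogging moment at E produces rotation L₁/(3EI) + L₂/(3EI) = 3.8/EI.
Compatibility: M_E·(L₁+L₂)/(3EI) = θ_0, giving M_E = 57.12 kN·m (hogging).
Span EF, ΣM about F: R_E^{EF}·4.4 = 88.73 + 57.12, so R_E^{EF} = 33.15 kN and R_F = 60.5 − 33.15 = 27.35 kN.

R_F = 27.35 kN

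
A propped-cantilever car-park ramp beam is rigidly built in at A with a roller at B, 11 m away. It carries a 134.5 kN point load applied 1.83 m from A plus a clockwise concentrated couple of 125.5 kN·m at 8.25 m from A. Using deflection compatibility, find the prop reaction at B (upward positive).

Take the reaction at B as the redundant and release it; the primary structure is a cantilever fixed at A.
Deflection at B on the released cantilever, summing each load's contribution:
  point load 134.5 at a = 1.83: Pa²(3L − a)/(6EI) = 2340/EI
  clockwise couple 125.5 at a = 8.25: M₀a(2L − a)/(2EI) = 7118/EI
  δ_0 = 9458/EI
Flexibility coefficient — unit upward force at B: δ_{BB} = L³/(3EI) = 443.7/EI.
Compatibility at B: δ_0 − R_B·δ_{BB} = 0, so R_B = 9458/443.7 = 21.32 kN.

R_B = 21.32 kN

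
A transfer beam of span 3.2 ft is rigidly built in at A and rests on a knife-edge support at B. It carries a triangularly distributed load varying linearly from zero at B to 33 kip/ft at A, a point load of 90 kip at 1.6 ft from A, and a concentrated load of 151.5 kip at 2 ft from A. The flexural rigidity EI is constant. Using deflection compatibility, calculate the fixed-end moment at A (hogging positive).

M_A = 154.6 kip·ft

Release the roller at B. Primary structure: cantilever fixed at A.
Primary-structure tip deflection at B by superposition:
  triangular load, peak 33 at the fixed end: w₀L⁴/(30EI) = 115.3/EI
  point load 90 at a = 1.6: Pa²(3L − a)/(6EI) = 307.2/EI
  point load 151.5 at a = 2: Pa²(3L − a)/(6EI) = 767.6/EI
  δ_0 = 1190/EI
Tip deflection under a unit load at B: L³/(3EI) = 10.92/EI.
Compatibility at B: δ_0 − R_B·δ_{BB} = 0, so R_B = 1190/10.92 = 109 kip.
Moment equilibrium about A: M_A = Σ(load moments about A) − R_B·L = 503.3 − 109×3.2 = 154.6 kip·ft.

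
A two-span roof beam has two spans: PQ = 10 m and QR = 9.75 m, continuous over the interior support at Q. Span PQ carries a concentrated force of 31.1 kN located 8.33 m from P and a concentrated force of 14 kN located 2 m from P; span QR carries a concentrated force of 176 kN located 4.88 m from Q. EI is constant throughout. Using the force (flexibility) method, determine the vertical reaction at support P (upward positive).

R_P = -2.173 kN

Insert a hinge at Q; M_Q is the redundant, and each span becomes simply supported.
Rotations at Q on the released spans (each span's end-slope, ×1/EI):
  span PQ: point load 31.1 at a = 8.33: Pab(L + a)/(6LEI) = 132.2/EI
  span PQ: point load 14 at a = 2: Pab(L + a)/(6LEI) = 44.8/EI
  span QR: point load 176 at a = 4.88: Pab(L + b)/(6LEI) = 1045/EI
  relative rotation θ_0 = (177 + 1045)/EI = 1222/EI
A unit hogging moment at Q produces rotation L₁/(3EI) + L₂/(3EI) = 6.583/EI.
Slope continuity at Q: θ_0 = M_Q·6.583/EI, so M_Q = 1222/6.583 = 185.7 kN·m (hogging).
Span PQ, ΣM about P with M_Q applied at Q: R_Q^{PQ}·10 = 287.1 + 185.7, so R_Q^{PQ} = 47.27 kN and R_P = 45.1 − 47.27 = -2.173 kN.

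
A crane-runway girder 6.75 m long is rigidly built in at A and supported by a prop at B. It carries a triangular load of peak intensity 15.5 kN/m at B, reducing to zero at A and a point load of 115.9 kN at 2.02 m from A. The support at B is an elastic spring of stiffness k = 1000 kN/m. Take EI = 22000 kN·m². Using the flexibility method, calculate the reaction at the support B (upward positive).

R_B = 35.23 kN

Remove the prop at B; the released (primary) structure is a cantilever built in at A.
Downward deflection at the released point B due to the loads:
  triangular load, peak 15.5 at the free end: 11w₀L⁴/(120EI) = 2950/EI
  point load 115.9 at a = 2.02: Pa²(3L − a)/(6EI) = 1437/EI
  δ_0 = 4386/EI
Tip deflection under a unit load at B: L³/(3EI) = 102.5/EI.
With EI = 22000 kN·m²: δ_0 = 0.19938 m and δ_{BB} = 0.00466 m/kN.
Compatibility — the spring shortens by R_B/k under the reaction it provides: δ_0 − R_B·δ_{BB} = R_B/k. With 1/k = 0.001 m/kN, R_B = δ_0 / (δ_{BB} + 1/k) = 0.19938 / (0.00466 + 0.001) = 35.23 kN.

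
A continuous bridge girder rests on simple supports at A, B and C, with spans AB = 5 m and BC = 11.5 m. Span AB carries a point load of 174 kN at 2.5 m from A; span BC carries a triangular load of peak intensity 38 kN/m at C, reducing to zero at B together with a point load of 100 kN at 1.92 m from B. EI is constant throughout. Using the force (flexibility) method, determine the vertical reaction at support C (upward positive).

R_C = 131.4 kN

Take M_B as the redundant. Released structure: two simple spans AB and BC with a hinge at B.
End slopes at the hinge B, treating each span as simply supported:
  span AB: point load 174 at a = 2.5: Pab(L + a)/(6LEI) = 271.9/EI
  span BC: triangular load, peak 38: 7w₀L³/(360EI) = 1124/EI
  span BC: point load 100 at a = 1.92: Pab(L + b)/(6LEI) = 561.9/EI
  relative rotation θ_0 = (271.9 + 1686)/EI = 1958/EI
A unit hogging moment at B produces rotation L₁/(3EI) + L₂/(3EI) = 5.5/EI.
Compatibility: M_B·(L₁+L₂)/(3EI) = θ_0, giving M_B = 355.9 kN·m (hogging).
Span BC, ΣM about C: R_B^{BC}·11.5 = 1796 + 355.9, so R_B^{BC} = 187.1 kN and R_C = 318.5 − 187.1 = 131.4 kN.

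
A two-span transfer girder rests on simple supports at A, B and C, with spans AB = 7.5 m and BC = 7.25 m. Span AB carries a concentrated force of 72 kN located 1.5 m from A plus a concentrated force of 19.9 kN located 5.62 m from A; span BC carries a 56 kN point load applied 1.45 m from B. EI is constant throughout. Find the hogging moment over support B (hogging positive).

Take M_B as the redundant. Released structure: two simple spans AB and BC with a hinge at B.
Discontinuity in slope at B on the released structure — sum the simple-span end rotations:
  span AB: point load 72 at a = 1.5: Pab(L + a)/(6LEI) = 129.6/EI
  span AB: point load 19.9 at a = 5.62: Pab(L + a)/(6LEI) = 61.3/EI
  span BC: point load 56 at a = 1.45: Pab(L + b)/(6LEI) = 141.3/EI
  relative rotation θ_0 = (190.9 + 141.3)/EI = 332.2/EI
A unit hogging moment at B produces rotation L₁/(3EI) + L₂/(3EI) = 4.917/EI.
Slope continuity at B: θ_0 = M_B·4.917/EI, so M_B = 332.2/4.917 = 67.56 kN·m (hogging).

M_B = 67.56 kN·m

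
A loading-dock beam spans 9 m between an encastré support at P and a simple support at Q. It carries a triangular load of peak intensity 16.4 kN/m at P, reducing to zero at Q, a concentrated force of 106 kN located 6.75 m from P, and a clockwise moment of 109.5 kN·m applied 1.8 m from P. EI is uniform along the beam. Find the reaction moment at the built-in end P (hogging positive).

M_P = 250.7 kN·m

Choose R_Q as the redundant. The primary structure is the cantilever fixed at P.
Primary-structure tip deflection at Q by superposition:
  triangular load, peak 16.4 at the fixed end: w₀L⁴/(30EI) = 3587/EI
  point load 106 at a = 6.75: Pa²(3L − a)/(6EI) = 16300/EI
  clockwise couple 109.5 at a = 1.8: M₀a(2L − a)/(2EI) = 1597/EI
  δ_0 = 21483/EI
Flexibility coefficient — unit upward force at Q: δ_{QQ} = L³/(3EI) = 243/EI.
The prop prevents deflection at Q: R_Q = δ_0/δ_{QQ} = 21483/243 = 88.41 kN.
Moment equilibrium about P: M_P = Σ(load moments about P) − R_Q·L = 1046 − 88.41×9 = 250.7 kN·m.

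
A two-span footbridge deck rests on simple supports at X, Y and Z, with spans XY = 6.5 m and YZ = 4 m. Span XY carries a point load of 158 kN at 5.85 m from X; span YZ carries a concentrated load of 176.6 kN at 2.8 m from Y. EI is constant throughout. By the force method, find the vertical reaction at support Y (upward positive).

Insert a hinge at Y; M_Y is the redundant, and each span becomes simply supported.
Rotations at Y on the released spans (each span's end-slope, ×1/EI):
  span XY: point load 158 at a = 5.85: Pab(L + a)/(6LEI) = 190.3/EI
  span YZ: point load 176.6 at a = 2.8: Pab(L + b)/(6LEI) = 128.6/EI
  relative rotation θ_0 = (190.3 + 128.6)/EI = 318.8/EI
A unit hogging moment at Y produces rotation L₁/(3EI) + L₂/(3EI) = 3.5/EI.
Slope continuity at Y: θ_0 = M_Y·3.5/EI, so M_Y = 318.8/3.5 = 91.09 kN·m (hogging).
Span XY, ΣM about X with M_Y applied at Y: R_Y^{XY}·6.5 = 924.3 + 91.09, so R_Y^{XY} = 156.2 kN and R_X = 158 − 156.2 = 1.786 kN.
Span YZ, ΣM about Z: R_Y^{YZ}·4 = 211.9 + 91.09, so R_Y^{YZ} = 75.75 kN and R_Z = 176.6 − 75.75 = 100.8 kN.
R_Y = 156.2 + 75.75 = 232 kN.

R_Y = 232 kN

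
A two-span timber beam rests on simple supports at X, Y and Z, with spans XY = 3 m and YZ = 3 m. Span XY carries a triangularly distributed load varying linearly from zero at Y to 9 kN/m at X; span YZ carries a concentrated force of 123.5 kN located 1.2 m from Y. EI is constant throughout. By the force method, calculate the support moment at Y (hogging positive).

M_Y = 37.93 kN·m

Take M_Y as the redundant. Released structure: two simple spans XY and YZ with a hinge at Y.
Rotations at Y on the released spans (each span's end-slope, ×1/EI):
  span XY: triangular load, peak 9: 7w₀L³/(360EI) = 4.725/EI
  span YZ: point load 123.5 at a = 1.2: Pab(L + b)/(6LEI) = 71.14/EI
  relative rotation θ_0 = (4.725 + 71.14)/EI = 75.86/EI
A unit hogging moment at Y produces rotation L₁/(3EI) + L₂/(3EI) = 2/EI.
Slope continuity at Y: θ_0 = M_Y·2/EI, so M_Y = 75.86/2 = 37.93 kN·m (hogging).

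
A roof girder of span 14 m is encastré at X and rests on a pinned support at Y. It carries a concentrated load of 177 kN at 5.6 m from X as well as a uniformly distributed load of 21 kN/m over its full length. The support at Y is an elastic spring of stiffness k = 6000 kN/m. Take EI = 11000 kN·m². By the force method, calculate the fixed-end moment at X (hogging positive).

Choose R_Y as the redundant. The primary structure is the cantilever fixed at X.
Free-end deflection of the primary structure under the applied loading (downward +):
  point load 177 at a = 5.6: Pa²(3L − a)/(6EI) = 33674/EI
  UDL 21: wL⁴/(8EI) = 100842/EI
  δ_0 = 134516/EI
Tip deflection under a unit load at Y: L³/(3EI) = 914.7/EI.
With EI = 11000 kN·m²: δ_0 = 12.229 m and δ_{YY} = 0.083152 m/kN.
Compatibility — the spring shortens by R_Y/k under the reaction it provides: δ_0 − R_Y·δ_{YY} = R_Y/k. With 1/k = 0.000167 m/kN, R_Y = δ_0 / (δ_{YY} + 1/k) = 12.229 / (0.083152 + 0.000167) = 146.8 kN.
Moment equilibrium about X: M_X = Σ(load moments about X) − R_Y·L = 3049 − 146.8×14 = 994.4 kN·m.

M_X = 994.4 kN·m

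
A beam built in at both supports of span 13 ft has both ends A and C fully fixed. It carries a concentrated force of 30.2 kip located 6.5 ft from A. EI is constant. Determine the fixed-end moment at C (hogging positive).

M_C = 49.08 kip·ft

Release both end moments; the primary structure is a simply-supported span AC with redundants M_A and M_C.
Simple-span end rotations at A and C under the given loads:
  at A: point load 30.2 at a = 6.5: Pab(L + b)/(6LEI) = 319/EI
  at C: point load 30.2 at a = 6.5: Pab(L + a)/(6LEI) = 319/EI
  θ_A0 = 319/EI,  θ_C0 = 319/EI
Flexibility coefficients: a unit moment at one end gives L/(3EI) there and L/(6EI) at the far end, so f₁₁ = f₂₂ = 4.333/EI and f₁₂ = f₂₁ = 2.167/EI.
Compatibility — zero rotation at each built-in end:
  4.333 M_A + 2.167 M_C = 319
  2.167 M_A + 4.333 M_C = 319
Solving the pair gives M_A = 49.08 kip·ft and M_C = 49.08 kip·ft (hogging).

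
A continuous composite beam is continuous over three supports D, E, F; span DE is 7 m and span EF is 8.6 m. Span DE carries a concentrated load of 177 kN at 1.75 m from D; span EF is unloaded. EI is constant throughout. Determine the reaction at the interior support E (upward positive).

Release continuity at E by inserting a hinge; the redundant is the internal moment M_E. The primary structure is two simply-supported spans DE and EF.
Discontinuity in slope at E on the released structure — sum the simple-span end rotations:
  span DE: point load 177 at a = 1.75: Pab(L + a)/(6LEI) = 338.8/EI
  relative rotation θ_0 = (338.8 + 0)/EI = 338.8/EI
A unit hogging moment at E produces rotation L₁/(3EI) + L₂/(3EI) = 5.2/EI.
Slope continuity at E: θ_0 = M_E·5.2/EI, so M_E = 338.8/5.2 = 65.15 kN·m (hogging).
Span DE, ΣM about D with M_E applied at E: R_E^{DE}·7 = 309.8 + 65.15, so R_E^{DE} = 53.56 kN and R_D = 177 − 53.56 = 123.4 kN.
Span EF, ΣM about F: R_E^{EF}·8.6 = 0 + 65.15, so R_E^{EF} = 7.576 kN and R_F = 0 − 7.576 = -7.576 kN.
R_E = 53.56 + 7.576 = 61.13 kN.

R_E = 61.13 kN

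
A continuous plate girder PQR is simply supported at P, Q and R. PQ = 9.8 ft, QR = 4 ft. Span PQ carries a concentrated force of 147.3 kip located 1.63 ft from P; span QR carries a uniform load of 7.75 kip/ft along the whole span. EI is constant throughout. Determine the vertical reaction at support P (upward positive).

Take M_Q as the redundant. Released structure: two simple spans PQ and QR with a hinge at Q.
End slopes at the hinge Q, treating each span as simply supported:
  span PQ: point load 147.3 at a = 1.63: Pab(L + a)/(6LEI) = 381.3/EI
  span QR: UDL 7.75: wL³/(24EI) = 20.67/EI
  relative rotation θ_0 = (381.3 + 20.67)/EI = 402/EI
A unit hogging moment at Q produces rotation L₁/(3EI) + L₂/(3EI) = 4.6/EI.
Slope continuity at Q: θ_0 = M_Q·4.6/EI, so M_Q = 402/4.6 = 87.39 kip·ft (hogging).
Span PQ, ΣM about P with M_Q applied at Q: R_Q^{PQ}·9.8 = 240.1 + 87.39, so R_Q^{PQ} = 33.42 kip and R_P = 147.3 − 33.42 = 113.9 kip.

R_P = 113.9 kip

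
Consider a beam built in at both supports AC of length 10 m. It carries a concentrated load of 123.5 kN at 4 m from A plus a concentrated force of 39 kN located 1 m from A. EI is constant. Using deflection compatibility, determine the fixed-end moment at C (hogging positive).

M_C = 122.1 kN·m

Take the two fixed-end moments M_A, M_C as redundants; the released structure is the simple span AC.
On the primary (simply-supported) span, the end slopes from the loading are:
  at A: point load 123.5 at a = 4: Pab(L + b)/(6LEI) = 790.4/EI
  at C: point load 123.5 at a = 4: Pab(L + a)/(6LEI) = 691.6/EI
  at A: point load 39 at a = 1: Pab(L + b)/(6LEI) = 111.2/EI
  at C: point load 39 at a = 1: Pab(L + a)/(6LEI) = 64.35/EI
  θ_A0 = 901.5/EI,  θ_C0 = 756/EI
Flexibility coefficients: a unit moment at one end gives L/(3EI) there and L/(6EI) at the far end, so f₁₁ = f₂₂ = 3.333/EI and f₁₂ = f₂₁ = 1.667/EI.
Compatibility — zero rotation at each built-in end:
  3.333 M_A + 1.667 M_C = 901.5
  1.667 M_A + 3.333 M_C = 756
Solving the pair gives M_A = 209.4 kN·m and M_C = 122.1 kN·m (hogging).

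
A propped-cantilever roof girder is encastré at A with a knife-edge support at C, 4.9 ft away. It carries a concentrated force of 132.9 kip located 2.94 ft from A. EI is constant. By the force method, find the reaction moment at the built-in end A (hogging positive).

M_A = 109.4 kip·ft

Take the reaction at C as the redundant and release it; the primary structure is a cantilever fixed at A.
Downward deflection at the released point C due to the loads:
  point load 132.9 at a = 2.94: Pa²(3L − a)/(6EI) = 2252/EI
Flexibility coefficient — unit upward force at C: δ_{CC} = L³/(3EI) = 39.22/EI.
The prop prevents deflection at C: R_C = δ_0/δ_{CC} = 2252/39.22 = 57.41 kip.
Moment equilibrium about A: M_A = Σ(load moments about A) − R_C·L = 390.7 − 57.41×4.9 = 109.4 kip·ft.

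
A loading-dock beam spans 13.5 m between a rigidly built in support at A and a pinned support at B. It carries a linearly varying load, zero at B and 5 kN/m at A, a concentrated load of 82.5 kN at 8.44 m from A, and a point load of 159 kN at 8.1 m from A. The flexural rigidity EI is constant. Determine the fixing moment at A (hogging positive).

M_A = 600.8 kN·m

Remove the prop at B; the released (primary) structure is a cantilever built in at A.
Primary-structure tip deflection at B by superposition:
  triangular load, peak 5 at the fixed end: w₀L⁴/(30EI) = 5536/EI
  point load 82.5 at a = 8.44: Pa²(3L − a)/(6EI) = 31402/EI
  point load 159 at a = 8.1: Pa²(3L − a)/(6EI) = 56333/EI
  δ_0 = 93270/EI
Tip deflection under a unit load at B: L³/(3EI) = 820.1/EI.
Compatibility at B: δ_0 − R_B·δ_{BB} = 0, so R_B = 93270/820.1 = 113.7 kN.
Moment equilibrium about A: M_A = Σ(load moments about A) − R_B·L = 2136 − 113.7×13.5 = 600.8 kN·m.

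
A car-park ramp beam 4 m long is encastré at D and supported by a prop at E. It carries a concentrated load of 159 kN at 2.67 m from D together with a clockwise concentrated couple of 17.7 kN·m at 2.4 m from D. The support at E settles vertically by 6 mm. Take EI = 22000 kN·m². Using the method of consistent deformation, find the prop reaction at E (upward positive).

R_E = 82.01 kN

Release the roller at E. Primary structure: cantilever fixed at D.
Free-end deflection of the primary structure under the applied loading (downward +):
  point load 159 at a = 2.67: Pa²(3L − a)/(6EI) = 1763/EI
  clockwise couple 17.7 at a = 2.4: M₀a(2L − a)/(2EI) = 118.9/EI
  δ_0 = 1882/EI
Tip deflection under a unit load at E: L³/(3EI) = 21.33/EI.
With EI = 22000 kN·m²: δ_0 = 0.085524 m and δ_{EE} = 0.00097 m/kN.
Compatibility — the beam at E must follow the support down by 0.006 m: δ_0 − R_E·δ_{EE} = 0.006, so R_E = (0.085524 − 0.006)/0.00097 = 82.01 kN.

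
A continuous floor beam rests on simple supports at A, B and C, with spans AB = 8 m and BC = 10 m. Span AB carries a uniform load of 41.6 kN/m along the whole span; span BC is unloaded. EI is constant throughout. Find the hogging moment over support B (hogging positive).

M_B = 147.9 kN·m

Insert a hinge at B; M_B is the redundant, and each span becomes simply supported.
Rotations at B on the released spans (each span's end-slope, ×1/EI):
  span AB: UDL 41.6: wL³/(24EI) = 887.5/EI
  relative rotation θ_0 = (887.5 + 0)/EI = 887.5/EI
A unit hogging moment at B produces rotation L₁/(3EI) + L₂/(3EI) = 6/EI.
Slope continuity at B: θ_0 = M_B·6/EI, so M_B = 887.5/6 = 147.9 kN·m (hogging).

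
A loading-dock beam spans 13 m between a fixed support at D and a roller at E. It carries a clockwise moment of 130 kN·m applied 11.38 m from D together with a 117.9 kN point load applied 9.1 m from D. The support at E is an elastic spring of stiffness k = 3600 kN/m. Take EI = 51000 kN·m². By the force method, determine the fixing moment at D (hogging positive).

M_D = 167.3 kN·m

Choose R_E as the redundant. The primary structure is the cantilever fixed at D.
Primary-structure tip deflection at E by superposition:
  clockwise couple 130 at a = 11.38: M₀a(2L − a)/(2EI) = 10814/EI
  point load 117.9 at a = 9.1: Pa²(3L − a)/(6EI) = 48654/EI
  δ_0 = 59468/EI
Flexibility coefficient — unit upward force at E: δ_{EE} = L³/(3EI) = 732.3/EI.
With EI = 51000 kN·m²: δ_0 = 1.166 m and δ_{EE} = 0.014359 m/kN.
Compatibility — the spring shortens by R_E/k under the reaction it provides: δ_0 − R_E·δ_{EE} = R_E/k. With 1/k = 0.000278 m/kN, R_E = δ_0 / (δ_{EE} + 1/k) = 1.166 / (0.014359 + 0.000278) = 79.66 kN.
Moment equilibrium about D: M_D = Σ(load moments about D) − R_E·L = 1203 − 79.66×13 = 167.3 kN·m.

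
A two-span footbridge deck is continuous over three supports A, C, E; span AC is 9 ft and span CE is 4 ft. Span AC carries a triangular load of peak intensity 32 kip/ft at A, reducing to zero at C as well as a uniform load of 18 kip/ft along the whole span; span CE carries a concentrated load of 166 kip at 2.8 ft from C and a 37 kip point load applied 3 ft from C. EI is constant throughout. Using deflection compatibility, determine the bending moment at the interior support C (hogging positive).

Release continuity at C by inserting a hinge; the redundant is the internal moment M_C. The primary structure is two simply-supported spans AC and CE.
Discontinuity in slope at C on the released structure — sum the simple-span end rotations:
  span AC: triangular load, peak 32: 7w₀L³/(360EI) = 453.6/EI
  span AC: UDL 18: wL³/(24EI) = 546.8/EI
  span CE: point load 166 at a = 2.8: Pab(L + b)/(6LEI) = 120.8/EI
  span CE: point load 37 at a = 3: Pab(L + b)/(6LEI) = 23.12/EI
  relative rotation θ_0 = (1000 + 144)/EI = 1144/EI
A unit hogging moment at C produces rotation L₁/(3EI) + L₂/(3EI) = 4.333/EI.
Compatibility: M_C·(L₁+L₂)/(3EI) = θ_0, giving M_C = 264.1 kip·ft (hogging).

M_C = 264.1 kip·ft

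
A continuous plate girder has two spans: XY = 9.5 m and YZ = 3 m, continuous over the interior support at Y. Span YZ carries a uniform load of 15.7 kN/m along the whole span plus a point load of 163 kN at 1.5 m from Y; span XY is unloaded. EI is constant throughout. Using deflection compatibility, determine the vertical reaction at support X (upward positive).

R_X = -2.763 kN

Take M_Y as the redundant. Released structure: two simple spans XY and YZ with a hinge at Y.
Discontinuity in slope at Y on the released structure — sum the simple-span end rotations:
  span YZ: UDL 15.7: wL³/(24EI) = 17.66/EI
  span YZ: point load 163 at a = 1.5: Pab(L + b)/(6LEI) = 91.69/EI
  relative rotation θ_0 = (0 + 109.3)/EI = 109.3/EI
A unit hogging moment at Y produces rotation L₁/(3EI) + L₂/(3EI) = 4.167/EI.
Compatibility: M_Y·(L₁+L₂)/(3EI) = θ_0, giving M_Y = 26.24 kN·m (hogging).
Span XY, ΣM about X with M_Y applied at Y: R_Y^{XY}·9.5 = 0 + 26.24, so R_Y^{XY} = 2.763 kN and R_X = 0 − 2.763 = -2.763 kN.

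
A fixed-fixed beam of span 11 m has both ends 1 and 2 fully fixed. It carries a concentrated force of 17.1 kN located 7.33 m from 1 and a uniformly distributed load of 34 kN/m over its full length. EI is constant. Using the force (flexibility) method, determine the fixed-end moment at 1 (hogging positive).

Take the two fixed-end moments M_1, M_2 as redundants; the released structure is the simple span 12.
End rotations of the released simple span under the applied load (×1/EI):
  at 1: point load 17.1 at a = 7.33: Pab(L + b)/(6LEI) = 102.2/EI
  at 2: point load 17.1 at a = 7.33: Pab(L + a)/(6LEI) = 127.8/EI
  at 1: UDL 34: wL³/(24EI) = 1886/EI
  at 2: UDL 34: wL³/(24EI) = 1886/EI
  θ_10 = 1988/EI,  θ_20 = 2013/EI
Flexibility coefficients: a unit moment at one end gives L/(3EI) there and L/(6EI) at the far end, so f₁₁ = f₂₂ = 3.667/EI and f₁₂ = f₂₁ = 1.833/EI.
Compatibility — zero rotation at each built-in end:
  3.667 M_1 + 1.833 M_2 = 1988
  1.833 M_1 + 3.667 M_2 = 2013
Solving the pair gives M_1 = 356.8 kN·m and M_2 = 370.7 kN·m (hogging).

M_1 = 356.8 kN·m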